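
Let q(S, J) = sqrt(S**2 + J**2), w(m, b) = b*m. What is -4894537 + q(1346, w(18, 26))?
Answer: -4894537 + 2*sqrt(507685) ≈ -4.8931e+6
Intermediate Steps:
q(S, J) = sqrt(J**2 + S**2)
-4894537 + q(1346, w(18, 26)) = -4894537 + sqrt((26*18)**2 + 1346**2) = -4894537 + sqrt(468**2 + 1811716) = -4894537 + sqrt(219024 + 1811716) = -4894537 + sqrt(2030740) = -4894537 + 2*sqrt(507685)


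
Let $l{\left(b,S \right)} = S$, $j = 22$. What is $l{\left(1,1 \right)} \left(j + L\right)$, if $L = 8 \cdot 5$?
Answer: $62$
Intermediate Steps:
$L = 40$
$l{\left(1,1 \right)} \left(j + L\right) = 1 \left(22 + 40\right) = 1 \cdot 62 = 62$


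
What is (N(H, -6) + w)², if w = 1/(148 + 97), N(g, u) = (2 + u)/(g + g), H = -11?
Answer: 251001/7263025 ≈ 0.034559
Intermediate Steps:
N(g, u) = (2 + u)/(2*g) (N(g, u) = (2 + u)/((2*g)) = (2 + u)*(1/(2*g)) = (2 + u)/(2*g))
w = 1/245 ≈ 0.0040816
(N(H, -6) + w)² = ((½)*(2 - 6)/(-11) + 1/245)² = ((½)*(-1/11)*(-4) + 1/245)² = (2/11 + 1/245)² = (501/2695)² = 251001/7263025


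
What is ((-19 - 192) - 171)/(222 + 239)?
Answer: -382/461 ≈ -0.82863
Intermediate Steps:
((-19 - 192) - 171)/(222 + 239) = (-211 - 171)/461 = -382*1/461 = -382/461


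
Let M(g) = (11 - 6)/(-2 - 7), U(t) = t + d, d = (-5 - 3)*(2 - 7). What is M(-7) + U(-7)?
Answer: 292/9 ≈ 32.444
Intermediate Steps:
d = 40 (d = -8*(-5) = 40)
U(t) = 40 + t (U(t) = t + 40 = 40 + t)
M(g) = -5/9 (M(g) = 5/(-9) = 5*(-⅑) = -5/9)
M(-7) + U(-7) = -5/9 + (40 - 7) = -5/9 + 33 = 292/9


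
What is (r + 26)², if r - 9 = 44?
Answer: 6241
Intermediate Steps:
r = 53 (r = 9 + 44 = 53)
(r + 26)² = (53 + 26)² = 79² = 6241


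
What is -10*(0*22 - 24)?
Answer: 240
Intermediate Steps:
-10*(0*22 - 24) = -10*(0 - 24) = -10*(-24) = 240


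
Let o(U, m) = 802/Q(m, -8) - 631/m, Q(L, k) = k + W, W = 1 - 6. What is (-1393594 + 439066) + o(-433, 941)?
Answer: -11677503909/12233 ≈ -9.5459e+5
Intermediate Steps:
W = -5
Q(L, k) = -5 + k (Q(L, k) = k - 5 = -5 + k)
o(U, m) = -802/13 - 631/m (o(U, m) = 802/(-5 - 8) - 631/m = 802/(-13) - 631/m = 802*(-1/13) - 631/m = -802/13 - 631/m)
(-1393594 + 439066) + o(-433, 941) = (-1393594 + 439066) + (-802/13 - 631/941) = -954528 + (-802/13 - 631*1/941) = -954528 + (-802/13 - 631/941) = -954528 - 762885/12233 = -11677503909/12233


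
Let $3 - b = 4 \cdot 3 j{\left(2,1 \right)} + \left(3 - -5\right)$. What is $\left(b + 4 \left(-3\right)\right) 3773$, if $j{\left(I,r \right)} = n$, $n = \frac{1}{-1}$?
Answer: $-18865$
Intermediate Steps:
$n = -1$
$j{\left(I,r \right)} = -1$
$b = 7$ ($b = 3 - \left(4 \cdot 3 \left(-1\right) + \left(3 - -5\right)\right) = 3 - \left(12 \left(-1\right) + \left(3 + 5\right)\right) = 3 - \left(-12 + 8\right) = 3 - -4 = 3 + 4 = 7$)
$\left(b + 4 \left(-3\right)\right) 3773 = \left(7 + 4 \left(-3\right)\right) 3773 = \left(7 - 12\right) 3773 = \left(-5\right) 3773 = -18865$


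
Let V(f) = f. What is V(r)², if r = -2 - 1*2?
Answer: 16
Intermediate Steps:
r = -4 (r = -2 - 2 = -4)
V(r)² = (-4)² = 16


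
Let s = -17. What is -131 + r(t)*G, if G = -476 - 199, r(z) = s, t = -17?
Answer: 11344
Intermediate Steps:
r(z) = -17
G = -675
-131 + r(t)*G = -131 - 17*(-675) = -131 + 11475 = 11344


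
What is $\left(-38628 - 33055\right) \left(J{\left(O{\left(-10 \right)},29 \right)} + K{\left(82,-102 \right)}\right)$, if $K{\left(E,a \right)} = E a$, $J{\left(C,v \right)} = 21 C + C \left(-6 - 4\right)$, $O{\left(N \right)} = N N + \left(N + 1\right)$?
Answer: $527801929$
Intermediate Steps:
$O{\left(N \right)} = 1 + N + N^{2}$ ($O{\left(N \right)} = N^{2} + \left(1 + N\right) = 1 + N + N^{2}$)
$J{\left(C,v \right)} = 11 C$ ($J{\left(C,v \right)} = 21 C + C \left(-10\right) = 21 C - 10 C = 11 C$)
$\left(-38628 - 33055\right) \left(J{\left(O{\left(-10 \right)},29 \right)} + K{\left(82,-102 \right)}\right) = \left(-38628 - 33055\right) \left(11 \left(1 - 10 + \left(-10\right)^{2}\right) + 82 \left(-102\right)\right) = - 71683 \left(11 \left(1 - 10 + 100\right) - 8364\right) = - 71683 \left(11 \cdot 91 - 8364\right) = - 71683 \left(1001 - 8364\right) = \left(-71683\right) \left(-7363\right) = 527801929$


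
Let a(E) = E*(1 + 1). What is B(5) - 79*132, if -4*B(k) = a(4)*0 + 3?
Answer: -41715/4 ≈ -10429.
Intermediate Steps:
a(E) = 2*E (a(E) = E*2 = 2*E)
B(k) = -¾ (B(k) = -((2*4)*0 + 3)/4 = -(8*0 + 3)/4 = -(0 + 3)/4 = -¼*3 = -¾)
B(5) - 79*132 = -¾ - 79*132 = -¾ - 10428 = -41715/4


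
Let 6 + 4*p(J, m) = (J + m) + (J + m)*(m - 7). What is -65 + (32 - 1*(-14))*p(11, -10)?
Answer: -318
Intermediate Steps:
p(J, m) = -3/2 + J/4 + m/4 + (-7 + m)*(J + m)/4 (p(J, m) = -3/2 + ((J + m) + (J + m)*(m - 7))/4 = -3/2 + ((J + m) + (J + m)*(-7 + m))/4 = -3/2 + ((J + m) + (-7 + m)*(J + m))/4 = -3/2 + (J + m + (-7 + m)*(J + m))/4 = -3/2 + (J/4 + m/4 + (-7 + m)*(J + m)/4) = -3/2 + J/4 + m/4 + (-7 + m)*(J + m)/4)
-65 + (32 - 1*(-14))*p(11, -10) = -65 + (32 - 1*(-14))*(-3/2 - 3/2*11 - 3/2*(-10) + (1/4)*(-10)**2 + (1/4)*11*(-10)) = -65 + (32 + 14)*(-3/2 - 33/2 + 15 + (1/4)*100 - 55/2) = -65 + 46*(-3/2 - 33/2 + 15 + 25 - 55/2) = -65 + 46*(-11/2) = -65 - 253 = -318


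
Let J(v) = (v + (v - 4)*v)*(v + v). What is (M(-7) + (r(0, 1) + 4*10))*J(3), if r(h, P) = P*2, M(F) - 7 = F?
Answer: 0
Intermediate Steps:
M(F) = 7 + F
r(h, P) = 2*P
J(v) = 2*v*(v + v*(-4 + v)) (J(v) = (v + (-4 + v)*v)*(2*v) = (v + v*(-4 + v))*(2*v) = 2*v*(v + v*(-4 + v)))
(M(-7) + (r(0, 1) + 4*10))*J(3) = ((7 - 7) + (2*1 + 4*10))*(2*3²*(-3 + 3)) = (0 + (2 + 40))*(2*9*0) = (0 + 42)*0 = 42*0 = 0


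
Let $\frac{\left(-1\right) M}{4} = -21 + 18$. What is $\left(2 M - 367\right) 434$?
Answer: $-148862$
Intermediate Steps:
$M = 12$ ($M = - 4 \left(-21 + 18\right) = \left(-4\right) \left(-3\right) = 12$)
$\left(2 M - 367\right) 434 = \left(2 \cdot 12 - 367\right) 434 = \left(24 - 367\right) 434 = \left(-343\right) 434 = -148862$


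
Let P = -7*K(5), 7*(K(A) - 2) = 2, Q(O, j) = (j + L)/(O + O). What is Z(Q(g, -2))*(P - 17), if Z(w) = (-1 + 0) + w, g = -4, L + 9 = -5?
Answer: -33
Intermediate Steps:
L = -14 (L = -9 - 5 = -14)
Q(O, j) = (-14 + j)/(2*O) (Q(O, j) = (j - 14)/(O + O) = (-14 + j)/((2*O)) = (-14 + j)*(1/(2*O)) = (-14 + j)/(2*O))
K(A) = 16/7 (K(A) = 2 + (1/7)*2 = 2 + 2/7 = 16/7)
Z(w) = -1 + w
P = -16 (P = -7*16/7 = -16)
Z(Q(g, -2))*(P - 17) = (-1 + (1/2)*(-14 - 2)/(-4))*(-16 - 17) = (-1 + (1/2)*(-1/4)*(-16))*(-33) = (-1 + 2)*(-33) = 1*(-33) = -33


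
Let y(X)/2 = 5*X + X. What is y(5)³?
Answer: 216000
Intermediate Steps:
y(X) = 12*X (y(X) = 2*(5*X + X) = 2*(6*X) = 12*X)
y(5)³ = (12*5)³ = 60³ = 216000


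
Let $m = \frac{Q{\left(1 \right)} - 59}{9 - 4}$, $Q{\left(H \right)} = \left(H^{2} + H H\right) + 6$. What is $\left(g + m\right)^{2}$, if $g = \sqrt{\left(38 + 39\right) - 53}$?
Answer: $\frac{3201}{25} - \frac{204 \sqrt{6}}{5} \approx 28.101$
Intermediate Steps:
$Q{\left(H \right)} = 6 + 2 H^{2}$ ($Q{\left(H \right)} = \left(H^{2} + H^{2}\right) + 6 = 2 H^{2} + 6 = 6 + 2 H^{2}$)
$m = - \frac{51}{5}$ ($m = \frac{\left(6 + 2 \cdot 1^{2}\right) - 59}{9 - 4} = \frac{\left(6 + 2 \cdot 1\right) - 59}{5} = \left(\left(6 + 2\right) - 59\right) \frac{1}{5} = \left(8 - 59\right) \frac{1}{5} = \left(-51\right) \frac{1}{5} = - \frac{51}{5} \approx -10.2$)
$g = 2 \sqrt{6}$ ($g = \sqrt{77 - 53} = \sqrt{24} = 2 \sqrt{6} \approx 4.899$)
$\left(g + m\right)^{2} = \left(2 \sqrt{6} - \frac{51}{5}\right)^{2} = \left(- \frac{51}{5} + 2 \sqrt{6}\right)^{2}$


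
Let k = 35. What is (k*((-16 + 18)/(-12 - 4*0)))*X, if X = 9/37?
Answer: -105/74 ≈ -1.4189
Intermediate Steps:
X = 9/37 (X = 9*(1/37) = 9/37 ≈ 0.24324)
(k*((-16 + 18)/(-12 - 4*0)))*X = (35*((-16 + 18)/(-12 - 4*0)))*(9/37) = (35*(2/(-12 + 0)))*(9/37) = (35*(2/(-12)))*(9/37) = (35*(2*(-1/12)))*(9/37) = (35*(-1/6))*(9/37) = -35/6*9/37 = -105/74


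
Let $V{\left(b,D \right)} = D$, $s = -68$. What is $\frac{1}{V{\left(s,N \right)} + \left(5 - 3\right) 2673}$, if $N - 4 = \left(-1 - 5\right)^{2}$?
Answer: $\frac{1}{5386} \approx 0.00018567$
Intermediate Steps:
$N = 40$ ($N = 4 + \left(-1 - 5\right)^{2} = 4 + \left(-6\right)^{2} = 4 + 36 = 40$)
$\frac{1}{V{\left(s,N \right)} + \left(5 - 3\right) 2673} = \frac{1}{40 + \left(5 - 3\right) 2673} = \frac{1}{40 + 2 \cdot 2673} = \frac{1}{40 + 5346} = \frac{1}{5386}$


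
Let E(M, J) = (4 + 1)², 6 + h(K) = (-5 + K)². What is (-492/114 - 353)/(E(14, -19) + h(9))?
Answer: -6789/665 ≈ -10.209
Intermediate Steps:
h(K) = -6 + (-5 + K)²
E(M, J) = 25 (E(M, J) = 5² = 25)
(-492/114 - 353)/(E(14, -19) + h(9)) = (-492/114 - 353)/(25 + (-6 + (-5 + 9)²)) = (-492*1/114 - 353)/(25 + (-6 + 4²)) = (-82/19 - 353)/(25 + (-6 + 16)) = -6789/(19*(25 + 10)) = -6789/19/35 = -6789/19*1/35 = -6789/665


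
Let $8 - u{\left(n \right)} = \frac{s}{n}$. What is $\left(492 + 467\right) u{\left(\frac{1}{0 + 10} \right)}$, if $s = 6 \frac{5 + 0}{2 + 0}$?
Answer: $-136178$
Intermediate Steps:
$s = 15$ ($s = 6 \cdot \frac{5}{2} = 15$)
$u{\left(n \right)} = 8 - \frac{15}{n}$
$\left(492 + 467\right) u{\left(\frac{1}{0 + 10} \right)} = \left(492 + 467\right) \left(8 - \frac{15}{\frac{1}{0 + 10}}\right) = 959 \left(8 - \frac{15}{\frac{1}{10}}\right) = 959 \left(8 - 15 \frac{1}{\frac{1}{10}}\right) = 959 \left(8 - 150\right) = 959 \left(-142\right) = -136178$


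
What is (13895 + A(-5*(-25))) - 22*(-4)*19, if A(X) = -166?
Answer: 15401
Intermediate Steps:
(13895 + A(-5*(-25))) - 22*(-4)*19 = (13895 - 166) - 22*(-4)*19 = 13729 + 88*19 = 13729 + 1672 = 15401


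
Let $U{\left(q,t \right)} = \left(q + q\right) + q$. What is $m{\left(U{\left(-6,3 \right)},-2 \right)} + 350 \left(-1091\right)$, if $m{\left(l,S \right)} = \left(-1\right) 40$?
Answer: $-381890$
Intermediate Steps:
$U{\left(q,t \right)} = 3 q$ ($U{\left(q,t \right)} = 2 q + q = 3 q$)
$m{\left(l,S \right)} = -40$
$m{\left(U{\left(-6,3 \right)},-2 \right)} + 350 \left(-1091\right) = -40 + 350 \left(-1091\right) = -40 - 381850 = -381890$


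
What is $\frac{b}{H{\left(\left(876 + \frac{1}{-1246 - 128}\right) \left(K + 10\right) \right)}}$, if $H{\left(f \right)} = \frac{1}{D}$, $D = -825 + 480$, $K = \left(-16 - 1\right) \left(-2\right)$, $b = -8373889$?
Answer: $2888991705$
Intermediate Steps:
$K = 34$ ($K = \left(-17\right) \left(-2\right) = 34$)
$D = -345$
$H{\left(f \right)} = - \frac{1}{345}$ ($H{\left(f \right)} = \frac{1}{-345} = - \frac{1}{345}$)
$\frac{b}{H{\left(\left(876 + \frac{1}{-1246 - 128}\right) \left(K + 10\right) \right)}} = - \frac{8373889}{- \frac{1}{345}} = \left(-8373889\right) \left(-345\right) = 2888991705$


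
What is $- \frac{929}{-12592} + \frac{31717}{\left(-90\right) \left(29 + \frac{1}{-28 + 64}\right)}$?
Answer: $- \frac{793906903}{65793200} \approx -12.067$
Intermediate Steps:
$- \frac{929}{-12592} + \frac{31717}{\left(-90\right) \left(29 + \frac{1}{-28 + 64}\right)} = \left(-929\right) \left(- \frac{1}{12592}\right) + \frac{31717}{\left(-90\right) \left(29 + \frac{1}{36}\right)} = \frac{929}{12592} + \frac{31717}{\left(-90\right) \left(29 + \frac{1}{36}\right)} = \frac{929}{12592} + \frac{31717}{\left(-90\right) \frac{1045}{36}} = \frac{929}{12592} + \frac{31717}{- \frac{5225}{2}} = \frac{929}{12592} + 31717 \left(- \frac{2}{5225}\right) = \frac{929}{12592} - \frac{63434}{5225} = - \frac{793906903}{65793200}$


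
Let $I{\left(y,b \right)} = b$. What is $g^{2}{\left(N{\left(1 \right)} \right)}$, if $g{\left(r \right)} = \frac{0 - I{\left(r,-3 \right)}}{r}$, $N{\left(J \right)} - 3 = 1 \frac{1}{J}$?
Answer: $\frac{9}{16} \approx 0.5625$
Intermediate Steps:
$N{\left(J \right)} = 3 + \frac{1}{J}$ ($N{\left(J \right)} = 3 + 1 \frac{1}{J} = 3 + \frac{1}{J}$)
$g{\left(r \right)} = \frac{3}{r}$ ($g{\left(r \right)} = \frac{0 - -3}{r} = \frac{0 + 3}{r} = \frac{3}{r}$)
$g^{2}{\left(N{\left(1 \right)} \right)} = \left(\frac{3}{3 + 1^{-1}}\right)^{2} = \left(\frac{3}{3 + 1}\right)^{2} = \left(\frac{3}{4}\right)^{2} = \frac{9}{16}$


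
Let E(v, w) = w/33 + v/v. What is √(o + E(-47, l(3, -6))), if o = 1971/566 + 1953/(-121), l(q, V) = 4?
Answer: I*√4024869582/18678 ≈ 3.3966*I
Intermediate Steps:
E(v, w) = 1 + w/33 (E(v, w) = w*(1/33) + 1 = w/33 + 1 = 1 + w/33)
o = -866907/68486 (o = 1971*(1/566) + 1953*(-1/121) = 1971/566 - 1953/121 = -866907/68486 ≈ -12.658)
√(o + E(-47, l(3, -6))) = √(-866907/68486 + (1 + (1/33)*4)) = √(-866907/68486 + (1 + 4/33)) = √(-866907/68486 + 37/33) = √(-2370359/205458) = I*√4024869582/18678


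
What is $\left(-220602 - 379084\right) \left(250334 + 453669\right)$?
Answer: $-422180743058$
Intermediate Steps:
$\left(-220602 - 379084\right) \left(250334 + 453669\right) = \left(-220602 - 379084\right) 704003 = \left(-599686\right) 704003 = -422180743058$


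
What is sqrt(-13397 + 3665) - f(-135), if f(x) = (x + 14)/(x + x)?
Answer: -121/270 + 2*I*sqrt(2433) ≈ -0.44815 + 98.651*I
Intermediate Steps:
f(x) = (14 + x)/(2*x) (f(x) = (14 + x)/((2*x)) = (14 + x)*(1/(2*x)) = (14 + x)/(2*x))
sqrt(-13397 + 3665) - f(-135) = sqrt(-13397 + 3665) - (14 - 135)/(2*(-135)) = sqrt(-9732) - (-1)*(-121)/(2*135) = 2*I*sqrt(2433) - 1*121/270 = 2*I*sqrt(2433) - 121/270 = -121/270 + 2*I*sqrt(2433)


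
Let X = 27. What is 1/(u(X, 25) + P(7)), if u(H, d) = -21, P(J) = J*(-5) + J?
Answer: -1/49 ≈ -0.020408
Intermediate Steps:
P(J) = -4*J (P(J) = -5*J + J = -4*J)
1/(u(X, 25) + P(7)) = 1/(-21 - 4*7) = 1/(-21 - 28) = 1/(-49) = -1/49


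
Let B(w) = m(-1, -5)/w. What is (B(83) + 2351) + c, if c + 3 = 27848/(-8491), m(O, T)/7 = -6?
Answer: 1652092038/704753 ≈ 2344.2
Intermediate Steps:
m(O, T) = -42 (m(O, T) = 7*(-6) = -42)
c = -53321/8491 (c = -3 + 27848/(-8491) = -3 + 27848*(-1/8491) = -3 - 27848/8491 = -53321/8491 ≈ -6.2797)
B(w) = -42/w
(B(83) + 2351) + c = (-42/83 + 2351) - 53321/8491 = 195091/83 - 53321/8491 = 1652092038/704753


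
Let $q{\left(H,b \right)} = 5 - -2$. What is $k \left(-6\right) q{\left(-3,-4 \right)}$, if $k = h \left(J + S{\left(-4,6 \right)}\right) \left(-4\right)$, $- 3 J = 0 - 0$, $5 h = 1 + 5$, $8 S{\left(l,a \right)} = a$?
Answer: $\frac{756}{5} \approx 151.2$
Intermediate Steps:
$S{\left(l,a \right)} = \frac{a}{8}$
$h = \frac{6}{5}$ ($h = \frac{1 + 5}{5} = \frac{1}{5} \cdot 6 = \frac{6}{5} \approx 1.2$)
$q{\left(H,b \right)} = 7$ ($q{\left(H,b \right)} = 5 + 2 = 7$)
$J = 0$ ($J = - \frac{0 - 0}{3} = - \frac{0 + 0}{3} = \left(- \frac{1}{3}\right) 0 = 0$)
$k = - \frac{18}{5}$ ($k = \frac{6 \left(0 + \frac{1}{8} \cdot 6\right) \left(-4\right)}{5} = \frac{6 \left(0 + \frac{3}{4}\right) \left(-4\right)}{5} = \frac{6 \cdot \frac{3}{4} \left(-4\right)}{5} = \frac{6}{5} \left(-3\right) = - \frac{18}{5} \approx -3.6$)
$k \left(-6\right) q{\left(-3,-4 \right)} = \left(- \frac{18}{5}\right) \left(-6\right) 7 = \frac{108}{5} \cdot 7 = \frac{756}{5}$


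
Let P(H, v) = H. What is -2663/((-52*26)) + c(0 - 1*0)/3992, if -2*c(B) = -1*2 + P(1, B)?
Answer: 2657843/1349296 ≈ 1.9698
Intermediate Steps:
c(B) = ½ (c(B) = -(-1*2 + 1)/2 = -(-2 + 1)/2 = -½*(-1) = ½)
-2663/((-52*26)) + c(0 - 1*0)/3992 = -2663/((-52*26)) + (½)/3992 = -2663/(-1352) + (½)*(1/3992) = -2663*(-1/1352) + 1/7984 = 2663/1352 + 1/7984 = 2657843/1349296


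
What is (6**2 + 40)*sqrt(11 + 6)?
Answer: 76*sqrt(17) ≈ 313.36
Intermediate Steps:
(6**2 + 40)*sqrt(11 + 6) = (36 + 40)*sqrt(17) = 76*sqrt(17)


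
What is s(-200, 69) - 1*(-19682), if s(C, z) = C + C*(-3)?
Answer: 20082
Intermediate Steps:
s(C, z) = -2*C (s(C, z) = C - 3*C = -2*C)
s(-200, 69) - 1*(-19682) = -2*(-200) - 1*(-19682) = 400 + 19682 = 20082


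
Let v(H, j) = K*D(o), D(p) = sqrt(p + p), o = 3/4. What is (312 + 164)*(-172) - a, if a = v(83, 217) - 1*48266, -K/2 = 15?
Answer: -33606 + 15*sqrt(6) ≈ -33569.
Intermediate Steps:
K = -30 (K = -2*15 = -30)
o = 3/4 (o = 3*(1/4) = 3/4 ≈ 0.75000)
D(p) = sqrt(2)*sqrt(p) (D(p) = sqrt(2*p) = sqrt(2)*sqrt(p))
v(H, j) = -15*sqrt(6) (v(H, j) = -30*sqrt(2)*sqrt(3/4) = -30*sqrt(2)*sqrt(3)/2 = -15*sqrt(6))
a = -48266 - 15*sqrt(6) (a = -15*sqrt(6) - 1*48266 = -15*sqrt(6) - 48266 = -48266 - 15*sqrt(6) ≈ -48303.)
(312 + 164)*(-172) - a = (312 + 164)*(-172) - (-48266 - 15*sqrt(6)) = 476*(-172) + (48266 + 15*sqrt(6)) = -81872 + (48266 + 15*sqrt(6)) = -33606 + 15*sqrt(6)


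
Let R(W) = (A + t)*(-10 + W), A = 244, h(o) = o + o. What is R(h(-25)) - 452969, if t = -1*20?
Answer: -466409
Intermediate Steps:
h(o) = 2*o
t = -20
R(W) = -2240 + 224*W (R(W) = (244 - 20)*(-10 + W) = 224*(-10 + W) = -2240 + 224*W)
R(h(-25)) - 452969 = (-2240 + 224*(2*(-25))) - 452969 = (-2240 + 224*(-50)) - 452969 = (-2240 - 11200) - 452969 = -13440 - 452969 = -466409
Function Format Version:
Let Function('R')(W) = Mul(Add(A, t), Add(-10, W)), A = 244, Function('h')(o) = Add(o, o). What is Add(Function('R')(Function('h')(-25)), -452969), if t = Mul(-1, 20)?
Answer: -466409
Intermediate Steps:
Function('h')(o) = Mul(2, o)
t = -20
Function('R')(W) = Add(-2240, Mul(224, W)) (Function('R')(W) = Mul(Add(244, -20), Add(-10, W)) = Mul(224, Add(-10, W)) = Add(-2240, Mul(224, W)))
Add(Function('R')(Function('h')(-25)), -452969) = Add(Add(-2240, Mul(224, Mul(2, -25))), -452969) = Add(Add(-2240, Mul(224, -50)), -452969) = Add(Add(-2240, -11200), -452969) = Add(-13440, -452969) = -466409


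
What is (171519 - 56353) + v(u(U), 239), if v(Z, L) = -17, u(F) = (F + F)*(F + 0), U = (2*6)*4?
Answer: 115149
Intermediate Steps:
U = 48 (U = 12*4 = 48)
u(F) = 2*F² (u(F) = (2*F)*F = 2*F²)
(171519 - 56353) + v(u(U), 239) = (171519 - 56353) - 17 = 115166 - 17 = 115149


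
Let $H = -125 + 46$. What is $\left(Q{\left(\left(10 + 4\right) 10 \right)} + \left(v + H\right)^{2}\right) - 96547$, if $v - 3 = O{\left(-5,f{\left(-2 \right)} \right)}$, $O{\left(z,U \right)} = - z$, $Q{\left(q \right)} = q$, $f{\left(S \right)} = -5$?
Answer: $-91366$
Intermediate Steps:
$v = 8$ ($v = 3 - -5 = 3 + 5 = 8$)
$H = -79$
$\left(Q{\left(\left(10 + 4\right) 10 \right)} + \left(v + H\right)^{2}\right) - 96547 = \left(\left(10 + 4\right) 10 + \left(8 - 79\right)^{2}\right) - 96547 = \left(14 \cdot 10 + \left(-71\right)^{2}\right) - 96547 = \left(140 + 5041\right) - 96547 = 5181 - 96547 = -91366$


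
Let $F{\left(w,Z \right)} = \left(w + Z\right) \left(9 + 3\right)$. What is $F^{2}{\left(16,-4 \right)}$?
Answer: $20736$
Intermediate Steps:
$F{\left(w,Z \right)} = 12 Z + 12 w$ ($F{\left(w,Z \right)} = \left(Z + w\right) 12 = 12 Z + 12 w$)
$F^{2}{\left(16,-4 \right)} = \left(12 \left(-4\right) + 12 \cdot 16\right)^{2} = \left(-48 + 192\right)^{2} = 144^{2} = 20736$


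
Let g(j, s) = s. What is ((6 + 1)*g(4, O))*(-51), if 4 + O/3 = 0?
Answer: 4284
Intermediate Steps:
O = -12 (O = -12 + 3*0 = -12 + 0 = -12)
((6 + 1)*g(4, O))*(-51) = ((6 + 1)*(-12))*(-51) = (7*(-12))*(-51) = -84*(-51) = 4284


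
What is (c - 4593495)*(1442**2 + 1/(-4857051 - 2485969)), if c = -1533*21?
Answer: -17657189462233899738/1835755 ≈ -9.6185e+12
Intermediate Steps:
c = -32193
(c - 4593495)*(1442**2 + 1/(-4857051 - 2485969)) = (-32193 - 4593495)*(1442**2 + 1/(-4857051 - 2485969)) = -4625688*(2079364 + 1/(-7343020)) = -4625688*(2079364 - 1/7343020) = -4625688*15268811439279/7343020 = -17657189462233899738/1835755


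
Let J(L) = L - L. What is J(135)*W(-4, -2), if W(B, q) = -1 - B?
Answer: 0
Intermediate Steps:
J(L) = 0
J(135)*W(-4, -2) = 0*(-1 - 1*(-4)) = 0*(-1 + 4) = 0*3 = 0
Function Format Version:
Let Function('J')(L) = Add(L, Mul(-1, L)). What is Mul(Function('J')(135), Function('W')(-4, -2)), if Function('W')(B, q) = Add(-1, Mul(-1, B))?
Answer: 0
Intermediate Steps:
Function('J')(L) = 0
Mul(Function('J')(135), Function('W')(-4, -2)) = Mul(0, Add(-1, Mul(-1, -4))) = Mul(0, Add(-1, 4)) = Mul(0, 3) = 0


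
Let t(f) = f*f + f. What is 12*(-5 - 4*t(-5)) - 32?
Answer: -1052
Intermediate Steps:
t(f) = f + f² (t(f) = f² + f = f + f²)
12*(-5 - 4*t(-5)) - 32 = 12*(-5 - (-20)*(1 - 5)) - 32 = 12*(-5 - (-20)*(-4)) - 32 = 12*(-5 - 4*20) - 32 = 12*(-5 - 80) - 32 = 12*(-85) - 32 = -1020 - 32 = -1052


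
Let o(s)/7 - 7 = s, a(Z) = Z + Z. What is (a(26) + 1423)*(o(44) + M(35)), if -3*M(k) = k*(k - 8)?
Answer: 61950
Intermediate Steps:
a(Z) = 2*Z
o(s) = 49 + 7*s
M(k) = -k*(-8 + k)/3 (M(k) = -k*(k - 8)/3 = -k*(-8 + k)/3)
(a(26) + 1423)*(o(44) + M(35)) = (2*26 + 1423)*((49 + 7*44) + (⅓)*35*(8 - 1*35)) = (52 + 1423)*((49 + 308) + (⅓)*35*(8 - 35)) = 1475*(357 + (⅓)*35*(-27)) = 1475*(357 - 315) = 1475*42 = 61950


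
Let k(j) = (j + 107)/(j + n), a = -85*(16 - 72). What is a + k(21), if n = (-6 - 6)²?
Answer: 785528/165 ≈ 4760.8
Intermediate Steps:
n = 144 (n = (-12)² = 144)
a = 4760 (a = -85*(-56) = 4760)
k(j) = (107 + j)/(144 + j) (k(j) = (j + 107)/(j + 144) = (107 + j)/(144 + j))
a + k(21) = 4760 + (107 + 21)/(144 + 21) = 4760 + 128/165 = 785528/165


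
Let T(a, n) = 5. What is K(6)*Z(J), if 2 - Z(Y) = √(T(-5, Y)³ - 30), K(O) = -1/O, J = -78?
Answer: -⅓ + √95/6 ≈ 1.2911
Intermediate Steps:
Z(Y) = 2 - √95 (Z(Y) = 2 - √(5³ - 30) = 2 - √(125 - 30) = 2 - √95)
K(6)*Z(J) = (-1/6)*(2 - √95) = (-1*⅙)*(2 - √95) = -(2 - √95)/6 = -⅓ + √95/6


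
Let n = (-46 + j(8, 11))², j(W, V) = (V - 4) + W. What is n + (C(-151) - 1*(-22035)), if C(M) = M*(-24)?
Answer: 26620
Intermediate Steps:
C(M) = -24*M
j(W, V) = -4 + V + W (j(W, V) = (-4 + V) + W = -4 + V + W)
n = 961 (n = (-46 + (-4 + 11 + 8))² = (-46 + 15)² = (-31)² = 961)
n + (C(-151) - 1*(-22035)) = 961 + (-24*(-151) - 1*(-22035)) = 961 + (3624 + 22035) = 961 + 25659 = 26620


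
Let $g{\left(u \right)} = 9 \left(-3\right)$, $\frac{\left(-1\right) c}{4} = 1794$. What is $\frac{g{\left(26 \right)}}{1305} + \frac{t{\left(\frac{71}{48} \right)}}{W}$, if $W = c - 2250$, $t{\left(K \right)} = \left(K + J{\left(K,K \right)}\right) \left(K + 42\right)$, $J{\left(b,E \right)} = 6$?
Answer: $- \frac{173791297}{3149038080} \approx -0.055189$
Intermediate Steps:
$c = -7176$ ($c = \left(-4\right) 1794 = -7176$)
$g{\left(u \right)} = -27$
$t{\left(K \right)} = \left(6 + K\right) \left(42 + K\right)$ ($t{\left(K \right)} = \left(K + 6\right) \left(K + 42\right) = \left(6 + K\right) \left(42 + K\right)$)
$W = -9426$ ($W = -7176 - 2250 = -9426$)
$\frac{g{\left(26 \right)}}{1305} + \frac{t{\left(\frac{71}{48} \right)}}{W} = - \frac{27}{1305} + \frac{252 + \left(\frac{71}{48}\right)^{2} + 48 \cdot \frac{71}{48}}{-9426} = \left(-27\right) \frac{1}{1305} + \left(252 + \left(71 \cdot \frac{1}{48}\right)^{2} + 48 \cdot 71 \cdot \frac{1}{48}\right) \left(- \frac{1}{9426}\right) = - \frac{3}{145} + \left(252 + \left(\frac{71}{48}\right)^{2} + 48 \cdot \frac{71}{48}\right) \left(- \frac{1}{9426}\right) = - \frac{3}{145} + \left(252 + \frac{5041}{2304} + 71\right) \left(- \frac{1}{9426}\right) = - \frac{3}{145} + \frac{749233}{2304} \left(- \frac{1}{9426}\right) = - \frac{3}{145} - \frac{749233}{21717504} = - \frac{173791297}{3149038080}$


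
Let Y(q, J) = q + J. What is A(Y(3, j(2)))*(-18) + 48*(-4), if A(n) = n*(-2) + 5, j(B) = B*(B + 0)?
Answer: -30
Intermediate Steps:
j(B) = B² (j(B) = B*B = B²)
Y(q, J) = J + q
A(n) = 5 - 2*n (A(n) = -2*n + 5 = 5 - 2*n)
A(Y(3, j(2)))*(-18) + 48*(-4) = (5 - 2*(2² + 3))*(-18) + 48*(-4) = (5 - 2*(4 + 3))*(-18) - 192 = (5 - 2*7)*(-18) - 192 = (5 - 14)*(-18) - 192 = -9*(-18) - 192 = 162 - 192 = -30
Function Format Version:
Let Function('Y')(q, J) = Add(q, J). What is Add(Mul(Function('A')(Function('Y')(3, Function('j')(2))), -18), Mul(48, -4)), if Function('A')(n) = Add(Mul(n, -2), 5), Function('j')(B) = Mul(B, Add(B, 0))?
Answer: -30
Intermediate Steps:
Function('j')(B) = Pow(B, 2) (Function('j')(B) = Mul(B, B) = Pow(B, 2))
Function('Y')(q, J) = Add(J, q)
Function('A')(n) = Add(5, Mul(-2, n)) (Function('A')(n) = Add(Mul(-2, n), 5) = Add(5, Mul(-2, n)))
Add(Mul(Function('A')(Function('Y')(3, Function('j')(2))), -18), Mul(48, -4)) = Add(Mul(Add(5, Mul(-2, Add(Pow(2, 2), 3))), -18), Mul(48, -4)) = Add(Mul(Add(5, Mul(-2, Add(4, 3))), -18), -192) = Add(Mul(Add(5, Mul(-2, 7)), -18), -192) = Add(Mul(Add(5, -14), -18), -192) = Add(Mul(-9, -18), -192) = Add(162, -192) = -30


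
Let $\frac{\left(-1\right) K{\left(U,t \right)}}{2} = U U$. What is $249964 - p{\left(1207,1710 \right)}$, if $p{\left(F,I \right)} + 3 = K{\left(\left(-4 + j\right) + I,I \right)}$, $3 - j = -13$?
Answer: $6180535$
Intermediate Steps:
$j = 16$ ($j = 3 - -13 = 3 + 13 = 16$)
$K{\left(U,t \right)} = - 2 U^{2}$ ($K{\left(U,t \right)} = - 2 U U = - 2 U^{2}$)
$p{\left(F,I \right)} = -3 - 2 \left(12 + I\right)^{2}$ ($p{\left(F,I \right)} = -3 - 2 \left(\left(-4 + 16\right) + I\right)^{2} = -3 - 2 \left(12 + I\right)^{2}$)
$249964 - p{\left(1207,1710 \right)} = 249964 - \left(-3 - 2 \left(12 + 1710\right)^{2}\right) = 249964 - \left(-3 - 2 \cdot 1722^{2}\right) = 249964 - \left(-3 - 5930568\right) = 249964 - -5930571 = 249964 + 5930571 = 6180535$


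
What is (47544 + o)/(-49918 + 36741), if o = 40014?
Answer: -87558/13177 ≈ -6.6448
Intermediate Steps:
(47544 + o)/(-49918 + 36741) = (47544 + 40014)/(-49918 + 36741) = 87558/(-13177) = 87558*(-1/13177) = -87558/13177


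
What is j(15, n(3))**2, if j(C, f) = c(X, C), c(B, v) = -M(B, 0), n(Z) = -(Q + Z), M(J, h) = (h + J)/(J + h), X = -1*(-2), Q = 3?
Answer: 1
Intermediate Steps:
X = 2
M(J, h) = 1 (M(J, h) = (J + h)/(J + h) = 1)
n(Z) = -3 - Z (n(Z) = -(3 + Z) = -3 - Z)
c(B, v) = -1 (c(B, v) = -1*1 = -1)
j(C, f) = -1
j(15, n(3))**2 = (-1)**2 = 1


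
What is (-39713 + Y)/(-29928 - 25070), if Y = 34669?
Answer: 2522/27499 ≈ 0.091712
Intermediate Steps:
(-39713 + Y)/(-29928 - 25070) = (-39713 + 34669)/(-29928 - 25070) = -5044/(-54998) = -5044*(-1/54998) = 2522/27499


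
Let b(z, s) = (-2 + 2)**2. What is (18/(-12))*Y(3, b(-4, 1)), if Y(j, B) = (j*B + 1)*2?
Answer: -3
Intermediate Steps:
b(z, s) = 0 (b(z, s) = 0**2 = 0)
Y(j, B) = 2 + 2*B*j (Y(j, B) = (B*j + 1)*2 = (1 + B*j)*2 = 2 + 2*B*j)
(18/(-12))*Y(3, b(-4, 1)) = (18/(-12))*(2 + 2*0*3) = (18*(-1/12))*(2 + 0) = -3/2*2 = -3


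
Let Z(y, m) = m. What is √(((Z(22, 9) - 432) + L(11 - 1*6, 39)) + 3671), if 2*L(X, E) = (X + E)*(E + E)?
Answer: 2*√1241 ≈ 70.456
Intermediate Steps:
L(X, E) = E*(E + X) (L(X, E) = ((X + E)*(E + E))/2 = ((E + X)*(2*E))/2 = (2*E*(E + X))/2 = E*(E + X))
√(((Z(22, 9) - 432) + L(11 - 1*6, 39)) + 3671) = √(((9 - 432) + 39*(39 + (11 - 1*6))) + 3671) = √((-423 + 39*(39 + (11 - 6))) + 3671) = √((-423 + 39*(39 + 5)) + 3671) = √((-423 + 39*44) + 3671) = √((-423 + 1716) + 3671) = √(1293 + 3671) = √4964 = 2*√1241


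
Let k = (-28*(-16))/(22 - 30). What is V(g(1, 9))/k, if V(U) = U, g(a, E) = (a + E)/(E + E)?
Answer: -5/504 ≈ -0.0099206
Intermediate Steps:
g(a, E) = (E + a)/(2*E) (g(a, E) = (E + a)/((2*E)) = (E + a)*(1/(2*E)) = (E + a)/(2*E))
k = -56 (k = 448/(-8) = 448*(-⅛) = -56)
V(g(1, 9))/k = ((½)*(9 + 1)/9)/(-56) = ((½)*(⅑)*10)*(-1/56) = (5/9)*(-1/56) = -5/504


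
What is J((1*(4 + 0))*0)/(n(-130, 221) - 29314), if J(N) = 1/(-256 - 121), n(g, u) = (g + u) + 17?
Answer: 1/11010662 ≈ 9.0821e-8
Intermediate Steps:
n(g, u) = 17 + g + u
J(N) = -1/377 (J(N) = 1/(-377) = -1/377)
J((1*(4 + 0))*0)/(n(-130, 221) - 29314) = -1/(377*((17 - 130 + 221) - 29314)) = -1/(377*(108 - 29314)) = -1/377/(-29206) = -1/377*(-1/29206) = 1/11010662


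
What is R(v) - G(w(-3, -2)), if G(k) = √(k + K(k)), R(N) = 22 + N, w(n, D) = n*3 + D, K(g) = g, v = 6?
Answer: 28 - I*√22 ≈ 28.0 - 4.6904*I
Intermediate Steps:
w(n, D) = D + 3*n (w(n, D) = 3*n + D = D + 3*n)
G(k) = √2*√k (G(k) = √(k + k) = √(2*k) = √2*√k)
R(v) - G(w(-3, -2)) = (22 + 6) - √2*√(-2 + 3*(-3)) = 28 - √2*√(-2 - 9) = 28 - √2*√(-11) = 28 - √2*I*√11 = 28 - I*√22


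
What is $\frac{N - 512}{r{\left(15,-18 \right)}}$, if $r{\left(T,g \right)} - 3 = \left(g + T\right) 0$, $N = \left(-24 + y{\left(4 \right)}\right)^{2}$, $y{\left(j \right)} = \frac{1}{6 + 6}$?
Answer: $\frac{8641}{432} \approx 20.002$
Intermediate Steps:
$y{\left(j \right)} = \frac{1}{12}$
$N = \frac{82369}{144}$ ($N = \left(-24 + \frac{1}{12}\right)^{2} = \left(- \frac{287}{12}\right)^{2} = \frac{82369}{144} \approx 572.01$)
$r{\left(T,g \right)} = 3$ ($r{\left(T,g \right)} = 3 + \left(g + T\right) 0 = 3 + \left(T + g\right) 0 = 3 + 0 = 3$)
$\frac{N - 512}{r{\left(15,-18 \right)}} = \frac{\frac{82369}{144} - 512}{3} = \frac{8641}{144} \cdot \frac{1}{3} = \frac{8641}{432}$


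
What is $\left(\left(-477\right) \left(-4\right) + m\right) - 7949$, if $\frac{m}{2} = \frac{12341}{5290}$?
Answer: $- \frac{15966104}{2645} \approx -6036.3$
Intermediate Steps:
$m = \frac{12341}{2645}$ ($m = 2 \cdot \frac{12341}{5290} = \frac{12341}{2645} \approx 4.6658$)
$\left(\left(-477\right) \left(-4\right) + m\right) - 7949 = \left(\left(-477\right) \left(-4\right) + \frac{12341}{2645}\right) - 7949 = \left(1908 + \frac{12341}{2645}\right) - 7949 = \frac{5059001}{2645} - 7949 = - \frac{15966104}{2645}$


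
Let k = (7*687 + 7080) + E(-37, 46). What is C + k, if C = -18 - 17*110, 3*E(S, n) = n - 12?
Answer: 30037/3 ≈ 10012.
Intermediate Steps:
E(S, n) = -4 + n/3 (E(S, n) = (n - 12)/3 = (-12 + n)/3 = -4 + n/3)
k = 35701/3 (k = (7*687 + 7080) + (-4 + (⅓)*46) = (4809 + 7080) + (-4 + 46/3) = 11889 + 34/3 = 35701/3 ≈ 11900.)
C = -1888 (C = -18 - 1870 = -1888)
C + k = -1888 + 35701/3 = 30037/3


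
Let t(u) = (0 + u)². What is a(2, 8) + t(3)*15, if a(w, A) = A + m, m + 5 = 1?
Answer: 139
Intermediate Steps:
m = -4 (m = -5 + 1 = -4)
a(w, A) = -4 + A (a(w, A) = A - 4 = -4 + A)
t(u) = u²
a(2, 8) + t(3)*15 = (-4 + 8) + 3²*15 = 4 + 9*15 = 4 + 135 = 139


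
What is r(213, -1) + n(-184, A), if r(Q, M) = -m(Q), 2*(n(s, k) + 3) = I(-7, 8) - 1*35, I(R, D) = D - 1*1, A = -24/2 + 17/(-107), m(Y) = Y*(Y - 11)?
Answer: -43043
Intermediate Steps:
m(Y) = Y*(-11 + Y)
A = -1301/107 (A = -24*1/2 + 17*(-1/107) = -12 - 17/107 = -1301/107 ≈ -12.159)
I(R, D) = -1 + D (I(R, D) = D - 1 = -1 + D)
n(s, k) = -17 (n(s, k) = -3 + ((-1 + 8) - 1*35)/2 = -3 + (7 - 35)/2 = -3 + (1/2)*(-28) = -3 - 14 = -17)
r(Q, M) = -Q*(-11 + Q)
r(213, -1) + n(-184, A) = 213*(11 - 1*213) - 17 = 213*(11 - 213) - 17 = 213*(-202) - 17 = -43026 - 17 = -43043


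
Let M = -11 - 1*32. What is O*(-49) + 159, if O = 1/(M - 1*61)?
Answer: 16585/104 ≈ 159.47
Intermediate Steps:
M = -43 (M = -11 - 32 = -43)
O = -1/104 (O = 1/(-43 - 1*61) = 1/(-43 - 61) = 1/(-104) = -1/104 ≈ -0.0096154)
O*(-49) + 159 = -1/104*(-49) + 159 = 49/104 + 159 = 16585/104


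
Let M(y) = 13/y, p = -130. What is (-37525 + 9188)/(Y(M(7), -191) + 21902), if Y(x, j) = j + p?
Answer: -28337/21581 ≈ -1.3131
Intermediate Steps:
Y(x, j) = -130 + j (Y(x, j) = j - 130 = -130 + j)
(-37525 + 9188)/(Y(M(7), -191) + 21902) = (-37525 + 9188)/((-130 - 191) + 21902) = -28337/(-321 + 21902) = -28337/21581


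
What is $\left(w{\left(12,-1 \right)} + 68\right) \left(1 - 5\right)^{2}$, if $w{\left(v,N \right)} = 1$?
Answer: $1104$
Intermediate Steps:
$\left(w{\left(12,-1 \right)} + 68\right) \left(1 - 5\right)^{2} = \left(1 + 68\right) \left(1 - 5\right)^{2} = 69 \left(-4\right)^{2} = 69 \cdot 16 = 1104$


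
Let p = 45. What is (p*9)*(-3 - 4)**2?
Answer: 19845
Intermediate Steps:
(p*9)*(-3 - 4)**2 = (45*9)*(-3 - 4)**2 = 405*(-7)**2 = 405*49 = 19845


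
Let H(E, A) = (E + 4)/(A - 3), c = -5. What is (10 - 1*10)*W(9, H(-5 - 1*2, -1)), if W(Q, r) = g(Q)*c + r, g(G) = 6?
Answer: 0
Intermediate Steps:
H(E, A) = (4 + E)/(-3 + A)
W(Q, r) = -30 + r (W(Q, r) = 6*(-5) + r = -30 + r)
(10 - 1*10)*W(9, H(-5 - 1*2, -1)) = (10 - 1*10)*(-30 + (4 + (-5 - 1*2))/(-3 - 1)) = (10 - 10)*(-30 + (4 + (-5 - 2))/(-4)) = 0*(-30 - (4 - 7)/4) = 0*(-30 - ¼*(-3)) = 0*(-30 + ¾) = 0*(-117/4) = 0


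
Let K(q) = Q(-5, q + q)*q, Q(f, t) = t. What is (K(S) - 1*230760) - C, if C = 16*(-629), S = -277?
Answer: -67238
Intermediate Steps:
K(q) = 2*q² (K(q) = (q + q)*q = (2*q)*q = 2*q²)
C = -10064
(K(S) - 1*230760) - C = (2*(-277)² - 1*230760) - 1*(-10064) = (2*76729 - 230760) + 10064 = (153458 - 230760) + 10064 = -77302 + 10064 = -67238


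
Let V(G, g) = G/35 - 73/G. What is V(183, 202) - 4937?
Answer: -31590551/6405 ≈ -4932.2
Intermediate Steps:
V(G, g) = -73/G + G/35 (V(G, g) = G*(1/35) - 73/G = G/35 - 73/G = -73/G + G/35)
V(183, 202) - 4937 = (-73/183 + (1/35)*183) - 4937 = (-73*1/183 + 183/35) - 4937 = (-73/183 + 183/35) - 4937 = 30934/6405 - 4937 = -31590551/6405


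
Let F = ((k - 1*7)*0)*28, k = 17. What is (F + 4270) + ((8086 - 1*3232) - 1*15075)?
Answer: -5951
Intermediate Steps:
F = 0 (F = ((17 - 1*7)*0)*28 = ((17 - 7)*0)*28 = (10*0)*28 = 0*28 = 0)
(F + 4270) + ((8086 - 1*3232) - 1*15075) = (0 + 4270) + ((8086 - 1*3232) - 1*15075) = 4270 + ((8086 - 3232) - 15075) = 4270 + (4854 - 15075) = 4270 - 10221 = -5951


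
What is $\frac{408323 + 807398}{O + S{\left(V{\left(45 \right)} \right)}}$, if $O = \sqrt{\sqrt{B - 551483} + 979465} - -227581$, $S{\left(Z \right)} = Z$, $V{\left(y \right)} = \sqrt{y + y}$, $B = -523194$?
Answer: $\frac{1215721}{227581 + \sqrt{979465 + i \sqrt{1074677}} + 3 \sqrt{10}} \approx 5.3186 - 1.2186 \cdot 10^{-5} i$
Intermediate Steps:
$V{\left(y \right)} = \sqrt{2} \sqrt{y}$ ($V{\left(y \right)} = \sqrt{2 y} = \sqrt{2} \sqrt{y}$)
$O = 227581 + \sqrt{979465 + i \sqrt{1074677}}$ ($O = \sqrt{\sqrt{-523194 - 551483} + 979465} - -227581 = \sqrt{\sqrt{-1074677} + 979465} + 227581 = \sqrt{i \sqrt{1074677} + 979465} + 227581 = \sqrt{979465 + i \sqrt{1074677}} + 227581 = 227581 + \sqrt{979465 + i \sqrt{1074677}} \approx 2.2857 \cdot 10^{5} + 0.52374 i$)
$\frac{408323 + 807398}{O + S{\left(V{\left(45 \right)} \right)}} = \frac{408323 + 807398}{\left(227581 + \sqrt{979465 + i \sqrt{1074677}}\right) + \sqrt{2} \sqrt{45}} = \frac{1215721}{\left(227581 + \sqrt{979465 + i \sqrt{1074677}}\right) + \sqrt{2} \cdot 3 \sqrt{5}} = \frac{1215721}{\left(227581 + \sqrt{979465 + i \sqrt{1074677}}\right) + 3 \sqrt{10}} = \frac{1215721}{227581 + \sqrt{979465 + i \sqrt{1074677}} + 3 \sqrt{10}}$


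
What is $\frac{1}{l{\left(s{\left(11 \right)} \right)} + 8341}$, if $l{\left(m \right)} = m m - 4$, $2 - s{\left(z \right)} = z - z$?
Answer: $\frac{1}{8341} \approx 0.00011989$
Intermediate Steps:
$s{\left(z \right)} = 2$ ($s{\left(z \right)} = 2 - \left(z - z\right) = 2 - 0 = 2 + 0 = 2$)
$l{\left(m \right)} = -4 + m^{2}$ ($l{\left(m \right)} = m^{2} - 4 = -4 + m^{2}$)
$\frac{1}{l{\left(s{\left(11 \right)} \right)} + 8341} = \frac{1}{\left(-4 + 2^{2}\right) + 8341} = \frac{1}{\left(-4 + 4\right) + 8341} = \frac{1}{0 + 8341} = \frac{1}{8341}$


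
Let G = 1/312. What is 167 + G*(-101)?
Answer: 52003/312 ≈ 166.68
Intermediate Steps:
G = 1/312 ≈ 0.0032051
167 + G*(-101) = 167 + (1/312)*(-101) = 167 - 101/312 = 52003/312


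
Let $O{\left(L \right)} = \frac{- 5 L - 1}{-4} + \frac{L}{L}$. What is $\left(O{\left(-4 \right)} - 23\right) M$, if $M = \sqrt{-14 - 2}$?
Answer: $- 107 i \approx - 107.0 i$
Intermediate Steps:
$O{\left(L \right)} = \frac{5}{4} + \frac{5 L}{4}$ ($O{\left(L \right)} = \left(-1 - 5 L\right) \left(- \frac{1}{4}\right) + 1 = \left(\frac{1}{4} + \frac{5 L}{4}\right) + 1 = \frac{5}{4} + \frac{5 L}{4}$)
$M = 4 i$ ($M = \sqrt{-16} = 4 i \approx 4.0 i$)
$\left(O{\left(-4 \right)} - 23\right) M = \left(\left(\frac{5}{4} + \frac{5}{4} \left(-4\right)\right) - 23\right) 4 i = \left(\left(\frac{5}{4} - 5\right) - 23\right) 4 i = \left(- \frac{15}{4} - 23\right) 4 i = - \frac{107 \cdot 4 i}{4} = - 107 i$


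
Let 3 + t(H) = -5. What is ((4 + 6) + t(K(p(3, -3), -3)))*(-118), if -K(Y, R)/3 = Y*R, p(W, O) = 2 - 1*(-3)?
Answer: -236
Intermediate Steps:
p(W, O) = 5 (p(W, O) = 2 + 3 = 5)
K(Y, R) = -3*R*Y (K(Y, R) = -3*Y*R = -3*R*Y)
t(H) = -8 (t(H) = -3 - 5 = -8)
((4 + 6) + t(K(p(3, -3), -3)))*(-118) = ((4 + 6) - 8)*(-118) = (10 - 8)*(-118) = 2*(-118) = -236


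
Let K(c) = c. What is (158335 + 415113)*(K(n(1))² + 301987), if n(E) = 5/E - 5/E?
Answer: 173173841176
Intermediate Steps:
n(E) = 0
(158335 + 415113)*(K(n(1))² + 301987) = (158335 + 415113)*(0² + 301987) = 573448*(0 + 301987) = 573448*301987 = 173173841176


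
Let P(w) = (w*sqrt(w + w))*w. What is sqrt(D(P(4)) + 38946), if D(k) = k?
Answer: sqrt(38946 + 32*sqrt(2)) ≈ 197.46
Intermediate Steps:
P(w) = sqrt(2)*w**(5/2) (P(w) = (w*sqrt(2*w))*w = (w*(sqrt(2)*sqrt(w)))*w = (sqrt(2)*w**(3/2))*w = sqrt(2)*w**(5/2))
sqrt(D(P(4)) + 38946) = sqrt(sqrt(2)*4**(5/2) + 38946) = sqrt(sqrt(2)*32 + 38946) = sqrt(32*sqrt(2) + 38946) = sqrt(38946 + 32*sqrt(2))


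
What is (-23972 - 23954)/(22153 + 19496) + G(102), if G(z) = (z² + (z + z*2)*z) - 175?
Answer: 1725928283/41649 ≈ 41440.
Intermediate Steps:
G(z) = -175 + 4*z² (G(z) = (z² + (z + 2*z)*z) - 175 = (z² + (3*z)*z) - 175 = (z² + 3*z²) - 175 = 4*z² - 175 = -175 + 4*z²)
(-23972 - 23954)/(22153 + 19496) + G(102) = (-23972 - 23954)/(22153 + 19496) + (-175 + 4*102²) = -47926/41649 + (-175 + 4*10404) = -47926*1/41649 + (-175 + 41616) = -47926/41649 + 41441 = 1725928283/41649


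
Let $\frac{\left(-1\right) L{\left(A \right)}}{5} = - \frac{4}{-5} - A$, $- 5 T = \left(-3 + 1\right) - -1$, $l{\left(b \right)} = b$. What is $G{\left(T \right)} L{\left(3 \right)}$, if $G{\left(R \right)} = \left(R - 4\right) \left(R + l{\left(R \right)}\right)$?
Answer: $- \frac{418}{25} \approx -16.72$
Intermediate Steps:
$T = \frac{1}{5}$ ($T = - \frac{\left(-3 + 1\right) - -1}{5} = - \frac{-2 + \left(-4 + 5\right)}{5} = - \frac{-2 + 1}{5} = \left(- \frac{1}{5}\right) \left(-1\right) = \frac{1}{5} \approx 0.2$)
$L{\left(A \right)} = -4 + 5 A$ ($L{\left(A \right)} = - 5 \left(- \frac{4}{-5} - A\right) = - 5 \left(\left(-4\right) \left(- \frac{1}{5}\right) - A\right) = - 5 \left(\frac{4}{5} - A\right) = -4 + 5 A$)
$G{\left(R \right)} = 2 R \left(-4 + R\right)$ ($G{\left(R \right)} = \left(R - 4\right) \left(R + R\right) = \left(-4 + R\right) 2 R = 2 R \left(-4 + R\right)$)
$G{\left(T \right)} L{\left(3 \right)} = 2 \cdot \frac{1}{5} \left(-4 + \frac{1}{5}\right) \left(-4 + 5 \cdot 3\right) = 2 \cdot \frac{1}{5} \left(- \frac{19}{5}\right) \left(-4 + 15\right) = \left(- \frac{38}{25}\right) 11 = - \frac{418}{25}$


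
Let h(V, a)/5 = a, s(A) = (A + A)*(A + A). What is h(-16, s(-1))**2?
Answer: 400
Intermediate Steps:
s(A) = 4*A**2 (s(A) = (2*A)*(2*A) = 4*A**2)
h(V, a) = 5*a
h(-16, s(-1))**2 = (5*(4*(-1)**2))**2 = (5*(4*1))**2 = (5*4)**2 = 20**2 = 400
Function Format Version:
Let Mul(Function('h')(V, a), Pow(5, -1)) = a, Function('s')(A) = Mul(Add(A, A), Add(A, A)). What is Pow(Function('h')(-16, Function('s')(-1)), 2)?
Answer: 400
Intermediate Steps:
Function('s')(A) = Mul(4, Pow(A, 2)) (Function('s')(A) = Mul(Mul(2, A), Mul(2, A)) = Mul(4, Pow(A, 2)))
Function('h')(V, a) = Mul(5, a)
Pow(Function('h')(-16, Function('s')(-1)), 2) = Pow(Mul(5, Mul(4, Pow(-1, 2))), 2) = Pow(Mul(5, Mul(4, 1)), 2) = Pow(Mul(5, 4), 2) = Pow(20, 2) = 400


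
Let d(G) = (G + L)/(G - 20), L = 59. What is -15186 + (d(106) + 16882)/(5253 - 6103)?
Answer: -1111548617/73100 ≈ -15206.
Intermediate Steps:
d(G) = (59 + G)/(-20 + G) (d(G) = (G + 59)/(G - 20) = (59 + G)/(-20 + G))
-15186 + (d(106) + 16882)/(5253 - 6103) = -15186 + ((59 + 106)/(-20 + 106) + 16882)/(5253 - 6103) = -15186 + (165/86 + 16882)/(-850) = -15186 + ((1/86)*165 + 16882)*(-1/850) = -15186 + (165/86 + 16882)*(-1/850) = -15186 + (1452017/86)*(-1/850) = -15186 - 1452017/73100 = -1111548617/73100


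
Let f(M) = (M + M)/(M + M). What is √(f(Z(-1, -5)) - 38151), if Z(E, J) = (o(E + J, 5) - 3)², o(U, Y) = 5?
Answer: 5*I*√1526 ≈ 195.32*I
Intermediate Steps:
Z(E, J) = 4 (Z(E, J) = (5 - 3)² = 2² = 4)
f(M) = 1 (f(M) = (2*M)/((2*M)) = (2*M)*(1/(2*M)) = 1)
√(f(Z(-1, -5)) - 38151) = √(1 - 38151) = √(-38150) = 5*I*√1526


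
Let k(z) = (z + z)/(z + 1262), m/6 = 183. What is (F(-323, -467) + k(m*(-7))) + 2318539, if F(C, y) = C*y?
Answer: 3965828123/1606 ≈ 2.4694e+6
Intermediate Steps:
m = 1098 (m = 6*183 = 1098)
k(z) = 2*z/(1262 + z) (k(z) = (2*z)/(1262 + z) = 2*z/(1262 + z))
(F(-323, -467) + k(m*(-7))) + 2318539 = (-323*(-467) + 2*(1098*(-7))/(1262 + 1098*(-7))) + 2318539 = (150841 + 2*(-7686)/(1262 - 7686)) + 2318539 = (150841 + 2*(-7686)/(-6424)) + 2318539 = (150841 + 2*(-7686)*(-1/6424)) + 2318539 = (150841 + 3843/1606) + 2318539 = 242254489/1606 + 2318539 = 3965828123/1606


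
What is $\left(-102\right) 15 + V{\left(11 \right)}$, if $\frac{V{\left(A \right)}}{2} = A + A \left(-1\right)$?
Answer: $-1530$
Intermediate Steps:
$V{\left(A \right)} = 0$ ($V{\left(A \right)} = 2 \left(A + A \left(-1\right)\right) = 2 \left(A - A\right) = 2 \cdot 0 = 0$)
$\left(-102\right) 15 + V{\left(11 \right)} = \left(-102\right) 15 + 0 = -1530 + 0 = -1530$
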